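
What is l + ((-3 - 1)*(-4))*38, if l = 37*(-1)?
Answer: 571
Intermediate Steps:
l = -37
l + ((-3 - 1)*(-4))*38 = -37 + ((-3 - 1)*(-4))*38 = -37 - 4*(-4)*38 = -37 + 16*38 = -37 + 608 = 571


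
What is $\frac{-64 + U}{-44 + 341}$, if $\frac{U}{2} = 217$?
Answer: $\frac{370}{297} \approx 1.2458$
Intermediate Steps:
$U = 434$ ($U = 2 \cdot 217 = 434$)
$\frac{-64 + U}{-44 + 341} = \frac{-64 + 434}{-44 + 341} = \frac{370}{297}$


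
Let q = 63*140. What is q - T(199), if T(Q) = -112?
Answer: 8932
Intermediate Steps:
q = 8820
q - T(199) = 8820 - 1*(-112) = 8820 + 112 = 8932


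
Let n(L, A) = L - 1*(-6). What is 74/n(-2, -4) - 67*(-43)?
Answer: 5799/2 ≈ 2899.5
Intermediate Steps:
n(L, A) = 6 + L (n(L, A) = L + 6 = 6 + L)
74/n(-2, -4) - 67*(-43) = 74/(6 - 2) - 67*(-43) = 74/4 + 2881 = 74*(1/4) + 2881 = 37/2 + 2881 = 5799/2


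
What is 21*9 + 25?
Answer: 214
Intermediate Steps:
21*9 + 25 = 189 + 25 = 214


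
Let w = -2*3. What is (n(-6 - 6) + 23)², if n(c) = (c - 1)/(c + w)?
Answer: 182329/324 ≈ 562.74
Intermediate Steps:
w = -6
n(c) = (-1 + c)/(-6 + c) (n(c) = (c - 1)/(c - 6) = (-1 + c)/(-6 + c))
(n(-6 - 6) + 23)² = ((-1 + (-6 - 6))/(-6 + (-6 - 6)) + 23)² = ((-1 - 12)/(-6 - 12) + 23)² = (-13/(-18) + 23)² = (-1/18*(-13) + 23)² = (13/18 + 23)² = (427/18)² = 182329/324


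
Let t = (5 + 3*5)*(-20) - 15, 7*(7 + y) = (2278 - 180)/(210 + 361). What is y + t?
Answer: -1684636/3997 ≈ -421.48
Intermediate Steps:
y = -25881/3997 (y = -7 + ((2278 - 180)/(210 + 361))/7 = -7 + (2098/571)/7 = -7 + (2098*(1/571))/7 = -7 + (⅐)*(2098/571) = -7 + 2098/3997 = -25881/3997 ≈ -6.4751)
t = -415 (t = (5 + 15)*(-20) - 15 = 20*(-20) - 15 = -400 - 15 = -415)
y + t = -25881/3997 - 415 = -1684636/3997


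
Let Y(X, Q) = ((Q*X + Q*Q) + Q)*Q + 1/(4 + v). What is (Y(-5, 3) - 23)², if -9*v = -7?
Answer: 1868689/1849 ≈ 1010.6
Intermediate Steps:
v = 7/9 (v = -⅑*(-7) = 7/9 ≈ 0.77778)
Y(X, Q) = 9/43 + Q*(Q + Q² + Q*X) (Y(X, Q) = ((Q*X + Q*Q) + Q)*Q + 1/(4 + 7/9) = ((Q*X + Q²) + Q)*Q + 1/(43/9) = ((Q² + Q*X) + Q)*Q + 9/43 = (Q + Q² + Q*X)*Q + 9/43 = Q*(Q + Q² + Q*X) + 9/43 = 9/43 + Q*(Q + Q² + Q*X))
(Y(-5, 3) - 23)² = ((9/43 + 3² + 3³ - 5*3²) - 23)² = ((9/43 + 9 + 27 - 5*9) - 23)² = ((9/43 + 9 + 27 - 45) - 23)² = (-378/43 - 23)² = (-1367/43)² = 1868689/1849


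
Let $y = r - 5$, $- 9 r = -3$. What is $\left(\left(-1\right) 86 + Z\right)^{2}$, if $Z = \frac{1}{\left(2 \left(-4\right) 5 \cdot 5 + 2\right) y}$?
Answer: $\frac{6314368369}{853776} \approx 7395.8$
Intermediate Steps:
$r = \frac{1}{3}$ ($r = \left(- \frac{1}{9}\right) \left(-3\right) = \frac{1}{3} \approx 0.33333$)
$y = - \frac{14}{3}$ ($y = \frac{1}{3} - 5 = - \frac{14}{3} \approx -4.6667$)
$Z = \frac{1}{924}$ ($Z = \frac{1}{\left(2 \left(-4\right) 5 \cdot 5 + 2\right) \left(- \frac{14}{3}\right)} = \frac{1}{\left(\left(-8\right) 25 + 2\right) \left(- \frac{14}{3}\right)} = \frac{1}{\left(-200 + 2\right) \left(- \frac{14}{3}\right)} = \frac{1}{\left(-198\right) \left(- \frac{14}{3}\right)} = \frac{1}{924} \approx 0.0010823$)
$\left(\left(-1\right) 86 + Z\right)^{2} = \left(\left(-1\right) 86 + \frac{1}{924}\right)^{2} = \left(-86 + \frac{1}{924}\right)^{2} = \left(- \frac{79463}{924}\right)^{2} = \frac{6314368369}{853776}$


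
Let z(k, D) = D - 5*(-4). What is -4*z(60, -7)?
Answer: -52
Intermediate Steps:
z(k, D) = 20 + D (z(k, D) = D + 20 = 20 + D)
-4*z(60, -7) = -4*(20 - 7) = -4*13 = -52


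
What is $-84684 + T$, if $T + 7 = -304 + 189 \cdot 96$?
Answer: $-66851$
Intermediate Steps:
$T = 17833$ ($T = -7 + \left(-304 + 189 \cdot 96\right) = -7 + \left(-304 + 18144\right) = -7 + 17840 = 17833$)
$-84684 + T = -84684 + 17833 = -66851$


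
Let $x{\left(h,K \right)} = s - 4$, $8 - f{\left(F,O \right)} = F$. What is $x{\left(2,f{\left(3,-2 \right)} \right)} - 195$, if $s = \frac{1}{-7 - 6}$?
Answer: $- \frac{2588}{13} \approx -199.08$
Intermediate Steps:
$s = - \frac{1}{13}$ ($s = \frac{1}{-13} = - \frac{1}{13} \approx -0.076923$)
$f{\left(F,O \right)} = 8 - F$
$x{\left(h,K \right)} = - \frac{53}{13}$ ($x{\left(h,K \right)} = - \frac{1}{13} - 4 = - \frac{53}{13}$)
$x{\left(2,f{\left(3,-2 \right)} \right)} - 195 = - \frac{53}{13} - 195 = - \frac{2588}{13}$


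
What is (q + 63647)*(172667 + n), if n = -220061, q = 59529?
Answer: -5837803344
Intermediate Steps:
(q + 63647)*(172667 + n) = (59529 + 63647)*(172667 - 220061) = 123176*(-47394) = -5837803344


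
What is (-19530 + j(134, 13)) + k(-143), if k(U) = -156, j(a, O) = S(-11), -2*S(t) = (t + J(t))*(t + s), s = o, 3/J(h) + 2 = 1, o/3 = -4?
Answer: -19847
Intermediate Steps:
o = -12 (o = 3*(-4) = -12)
J(h) = -3 (J(h) = 3/(-2 + 1) = 3/(-1) = 3*(-1) = -3)
s = -12
S(t) = -(-12 + t)*(-3 + t)/2 (S(t) = -(t - 3)*(t - 12)/2 = -(-3 + t)*(-12 + t)/2 = -(-12 + t)*(-3 + t)/2)
j(a, O) = -161 (j(a, O) = -18 - ½*(-11)² + (15/2)*(-11) = -18 - ½*121 - 165/2 = -18 - 121/2 - 165/2 = -161)
(-19530 + j(134, 13)) + k(-143) = (-19530 - 161) - 156 = -19691 - 156 = -19847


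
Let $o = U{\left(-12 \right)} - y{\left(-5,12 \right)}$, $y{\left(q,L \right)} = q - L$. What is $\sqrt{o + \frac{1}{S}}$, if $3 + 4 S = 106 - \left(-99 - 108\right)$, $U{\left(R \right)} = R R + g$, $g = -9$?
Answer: $\frac{3 \sqrt{405790}}{155} \approx 12.329$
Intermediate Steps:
$U{\left(R \right)} = -9 + R^{2}$ ($U{\left(R \right)} = R R - 9 = R^{2} - 9 = -9 + R^{2}$)
$S = \frac{155}{2}$ ($S = - \frac{3}{4} + \frac{106 - \left(-99 - 108\right)}{4} = - \frac{3}{4} + \frac{106 - -207}{4} = - \frac{3}{4} + \frac{106 + 207}{4} = - \frac{3}{4} + \frac{1}{4} \cdot 313 = - \frac{3}{4} + \frac{313}{4} = \frac{155}{2} \approx 77.5$)
$o = 152$ ($o = \left(-9 + \left(-12\right)^{2}\right) - \left(-5 - 12\right) = \left(-9 + 144\right) - \left(-5 - 12\right) = 135 - -17 = 135 + 17 = 152$)
$\sqrt{o + \frac{1}{S}} = \sqrt{152 + \frac{1}{\frac{155}{2}}} = \sqrt{152 + \frac{2}{155}} = \sqrt{\frac{23562}{155}} = \frac{3 \sqrt{405790}}{155}$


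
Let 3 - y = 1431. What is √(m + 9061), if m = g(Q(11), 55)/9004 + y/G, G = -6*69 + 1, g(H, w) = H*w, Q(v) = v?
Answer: √639528711866763/265618 ≈ 95.208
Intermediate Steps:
y = -1428 (y = 3 - 1*1431 = 3 - 1431 = -1428)
G = -413 (G = -414 + 1 = -413)
m = 1872511/531236 (m = (11*55)/9004 - 1428/(-413) = 605*(1/9004) - 1428*(-1/413) = 605/9004 + 204/59 = 1872511/531236 ≈ 3.5248)
√(m + 9061) = √(1872511/531236 + 9061) = √(4815401907/531236) = √639528711866763/265618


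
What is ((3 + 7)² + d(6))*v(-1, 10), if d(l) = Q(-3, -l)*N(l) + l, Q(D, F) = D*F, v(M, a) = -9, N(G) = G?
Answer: -1926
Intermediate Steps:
d(l) = l + 3*l² (d(l) = (-(-3)*l)*l + l = (3*l)*l + l = 3*l² + l = l + 3*l²)
((3 + 7)² + d(6))*v(-1, 10) = ((3 + 7)² + 6*(1 + 3*6))*(-9) = (10² + 6*(1 + 18))*(-9) = (100 + 6*19)*(-9) = (100 + 114)*(-9) = 214*(-9) = -1926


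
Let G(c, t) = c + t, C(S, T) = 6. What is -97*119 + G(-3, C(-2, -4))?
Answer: -11540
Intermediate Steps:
-97*119 + G(-3, C(-2, -4)) = -97*119 + (-3 + 6) = -11543 + 3 = -11540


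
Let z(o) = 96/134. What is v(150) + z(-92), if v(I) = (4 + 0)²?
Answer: 1120/67 ≈ 16.716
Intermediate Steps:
z(o) = 48/67 (z(o) = 96*(1/134) = 48/67)
v(I) = 16 (v(I) = 4² = 16)
v(150) + z(-92) = 16 + 48/67 = 1120/67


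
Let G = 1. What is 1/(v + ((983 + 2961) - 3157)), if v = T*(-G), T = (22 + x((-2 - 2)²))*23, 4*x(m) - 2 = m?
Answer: 2/355 ≈ 0.0056338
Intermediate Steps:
x(m) = ½ + m/4
T = 1219/2 (T = (22 + (½ + (-2 - 2)²/4))*23 = (22 + (½ + (¼)*(-4)²))*23 = (22 + (½ + (¼)*16))*23 = (22 + (½ + 4))*23 = (22 + 9/2)*23 = (53/2)*23 = 1219/2 ≈ 609.50)
v = -1219/2 (v = 1219*(-1*1)/2 = (1219/2)*(-1) = -1219/2 ≈ -609.50)
1/(v + ((983 + 2961) - 3157)) = 1/(-1219/2 + ((983 + 2961) - 3157)) = 1/(-1219/2 + (3944 - 3157)) = 1/(-1219/2 + 787) = 1/(355/2) = 2/355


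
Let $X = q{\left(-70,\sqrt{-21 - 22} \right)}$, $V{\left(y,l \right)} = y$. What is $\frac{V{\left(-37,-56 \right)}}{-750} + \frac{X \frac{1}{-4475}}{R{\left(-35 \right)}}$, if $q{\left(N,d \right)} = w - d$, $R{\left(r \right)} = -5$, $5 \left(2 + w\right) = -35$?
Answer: $\frac{6569}{134250} - \frac{i \sqrt{43}}{22375} \approx 0.048931 - 0.00029307 i$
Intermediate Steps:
$w = -9$ ($w = -2 + \frac{1}{5} \left(-35\right) = -2 - 7 = -9$)
$q{\left(N,d \right)} = -9 - d$
$X = -9 - i \sqrt{43}$ ($X = -9 - \sqrt{-21 - 22} = -9 - \sqrt{-43} = -9 - i \sqrt{43} \approx -9.0 - 6.5574 i$)
$\frac{V{\left(-37,-56 \right)}}{-750} + \frac{X \frac{1}{-4475}}{R{\left(-35 \right)}} = - \frac{37}{-750} + \frac{\left(-9 - i \sqrt{43}\right) \frac{1}{-4475}}{-5} = \left(-37\right) \left(- \frac{1}{750}\right) + \left(-9 - i \sqrt{43}\right) \left(- \frac{1}{4475}\right) \left(- \frac{1}{5}\right) = \frac{37}{750} + \left(\frac{9}{4475} + \frac{i \sqrt{43}}{4475}\right) \left(- \frac{1}{5}\right) = \frac{37}{750} - \left(\frac{9}{22375} + \frac{i \sqrt{43}}{22375}\right) = \frac{6569}{134250} - \frac{i \sqrt{43}}{22375}$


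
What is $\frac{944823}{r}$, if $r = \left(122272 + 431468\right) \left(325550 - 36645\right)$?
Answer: $\frac{28631}{4847825900} \approx 5.9059 \cdot 10^{-6}$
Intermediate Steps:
$r = 159978254700$ ($r = 553740 \cdot 288905 = 159978254700$)
$\frac{944823}{r} = \frac{944823}{159978254700} = 944823 \cdot \frac{1}{159978254700} = \frac{28631}{4847825900}$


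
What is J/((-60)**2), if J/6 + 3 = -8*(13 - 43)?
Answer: 79/200 ≈ 0.39500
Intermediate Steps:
J = 1422 (J = -18 + 6*(-8*(13 - 43)) = -18 + 6*(-8*(-30)) = -18 + 6*240 = -18 + 1440 = 1422)
J/((-60)**2) = 1422/((-60)**2) = 1422/3600 = 1422*(1/3600) = 79/200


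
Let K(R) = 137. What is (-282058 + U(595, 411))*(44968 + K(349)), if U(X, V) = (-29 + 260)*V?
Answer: -8439912285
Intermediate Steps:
U(X, V) = 231*V
(-282058 + U(595, 411))*(44968 + K(349)) = (-282058 + 231*411)*(44968 + 137) = (-282058 + 94941)*45105 = -187117*45105 = -8439912285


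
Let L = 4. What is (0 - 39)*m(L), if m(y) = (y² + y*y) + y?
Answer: -1404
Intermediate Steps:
m(y) = y + 2*y² (m(y) = (y² + y²) + y = 2*y² + y = y + 2*y²)
(0 - 39)*m(L) = (0 - 39)*(4*(1 + 2*4)) = -156*(1 + 8) = -156*9 = -39*36 = -1404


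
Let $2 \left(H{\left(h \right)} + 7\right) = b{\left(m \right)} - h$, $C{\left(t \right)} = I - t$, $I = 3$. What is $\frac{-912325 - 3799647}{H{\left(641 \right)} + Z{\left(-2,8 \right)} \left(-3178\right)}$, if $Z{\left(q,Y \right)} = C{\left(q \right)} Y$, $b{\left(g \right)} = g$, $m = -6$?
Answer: $\frac{9423944}{254901} \approx 36.971$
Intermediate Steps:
$C{\left(t \right)} = 3 - t$
$H{\left(h \right)} = -10 - \frac{h}{2}$ ($H{\left(h \right)} = -7 + \frac{-6 - h}{2} = -7 - \left(3 + \frac{h}{2}\right) = -10 - \frac{h}{2}$)
$Z{\left(q,Y \right)} = Y \left(3 - q\right)$ ($Z{\left(q,Y \right)} = \left(3 - q\right) Y = Y \left(3 - q\right)$)
$\frac{-912325 - 3799647}{H{\left(641 \right)} + Z{\left(-2,8 \right)} \left(-3178\right)} = \frac{-912325 - 3799647}{\left(-10 - \frac{641}{2}\right) + 8 \left(3 - -2\right) \left(-3178\right)} = - \frac{4711972}{\left(-10 - \frac{641}{2}\right) + 8 \left(3 + 2\right) \left(-3178\right)} = - \frac{4711972}{- \frac{661}{2} + 8 \cdot 5 \left(-3178\right)} = - \frac{4711972}{- \frac{661}{2} + 40 \left(-3178\right)} = - \frac{4711972}{- \frac{661}{2} - 127120} = - \frac{4711972}{- \frac{254901}{2}} = \left(-4711972\right) \left(- \frac{2}{254901}\right) = \frac{9423944}{254901}$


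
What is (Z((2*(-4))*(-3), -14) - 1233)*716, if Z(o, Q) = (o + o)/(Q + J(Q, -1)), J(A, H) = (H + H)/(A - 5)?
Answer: -9738316/11 ≈ -8.8530e+5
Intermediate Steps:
J(A, H) = 2*H/(-5 + A) (J(A, H) = (2*H)/(-5 + A) = 2*H/(-5 + A))
Z(o, Q) = 2*o/(Q - 2/(-5 + Q)) (Z(o, Q) = (o + o)/(Q + 2*(-1)/(-5 + Q)) = (2*o)/(Q - 2/(-5 + Q)) = 2*o/(Q - 2/(-5 + Q)))
(Z((2*(-4))*(-3), -14) - 1233)*716 = (2*((2*(-4))*(-3))*(-5 - 14)/(-2 - 14*(-5 - 14)) - 1233)*716 = (2*(-8*(-3))*(-19)/(-2 - 14*(-19)) - 1233)*716 = (2*24*(-19)/(-2 + 266) - 1233)*716 = (2*24*(-19)/264 - 1233)*716 = (2*24*(1/264)*(-19) - 1233)*716 = (-38/11 - 1233)*716 = -13601/11*716 = -9738316/11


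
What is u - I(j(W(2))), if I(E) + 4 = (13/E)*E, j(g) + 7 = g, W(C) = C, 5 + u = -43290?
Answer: -43304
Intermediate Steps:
u = -43295 (u = -5 - 43290 = -43295)
j(g) = -7 + g
I(E) = 9 (I(E) = -4 + (13/E)*E = -4 + 13 = 9)
u - I(j(W(2))) = -43295 - 1*9 = -43295 - 9 = -43304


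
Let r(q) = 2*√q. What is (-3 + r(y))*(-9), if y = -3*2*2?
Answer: 27 - 36*I*√3 ≈ 27.0 - 62.354*I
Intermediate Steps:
y = -12 (y = -6*2 = -12)
(-3 + r(y))*(-9) = (-3 + 2*√(-12))*(-9) = (-3 + 2*(2*I*√3))*(-9) = (-3 + 4*I*√3)*(-9) = 27 - 36*I*√3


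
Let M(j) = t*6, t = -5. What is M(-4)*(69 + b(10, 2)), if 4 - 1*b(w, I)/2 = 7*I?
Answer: -1470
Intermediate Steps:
b(w, I) = 8 - 14*I
M(j) = -30 (M(j) = -5*6 = -30)
M(-4)*(69 + b(10, 2)) = -30*(69 + (8 - 14*2)) = -30*(69 + (8 - 28)) = -30*(69 - 20) = -30*49 = -1470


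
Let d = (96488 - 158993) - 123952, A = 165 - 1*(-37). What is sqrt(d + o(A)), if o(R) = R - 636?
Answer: I*sqrt(186891) ≈ 432.31*I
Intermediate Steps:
A = 202 (A = 165 + 37 = 202)
o(R) = -636 + R
d = -186457 (d = -62505 - 123952 = -186457)
sqrt(d + o(A)) = sqrt(-186457 + (-636 + 202)) = sqrt(-186457 - 434) = sqrt(-186891) = I*sqrt(186891)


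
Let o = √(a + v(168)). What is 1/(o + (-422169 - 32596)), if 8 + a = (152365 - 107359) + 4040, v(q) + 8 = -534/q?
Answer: -12733420/5790712373549 - 2*√9609257/5790712373549 ≈ -2.2000e-6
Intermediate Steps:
v(q) = -8 - 534/q
a = 49038 (a = -8 + ((152365 - 107359) + 4040) = -8 + (45006 + 4040) = -8 + 49046 = 49038)
o = √9609257/14 (o = √(49038 + (-8 - 534/168)) = √(49038 + (-8 - 534*1/168)) = √(49038 + (-8 - 89/28)) = √(49038 - 313/28) = √(1372751/28) = √9609257/14 ≈ 221.42)
1/(o + (-422169 - 32596)) = 1/(√9609257/14 + (-422169 - 32596)) = 1/(√9609257/14 - 454765) = 1/(-454765 + √9609257/14)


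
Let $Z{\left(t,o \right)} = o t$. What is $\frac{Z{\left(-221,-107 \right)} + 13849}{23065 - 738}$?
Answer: $\frac{37496}{22327} \approx 1.6794$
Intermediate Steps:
$\frac{Z{\left(-221,-107 \right)} + 13849}{23065 - 738} = \frac{\left(-107\right) \left(-221\right) + 13849}{23065 - 738} = \frac{23647 + 13849}{22327} = 37496 \cdot \frac{1}{22327} = \frac{37496}{22327}$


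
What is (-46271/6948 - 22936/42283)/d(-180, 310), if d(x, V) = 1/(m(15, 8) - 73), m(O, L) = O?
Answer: 61359244609/146891142 ≈ 417.72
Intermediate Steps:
d(x, V) = -1/58 (d(x, V) = 1/(15 - 73) = 1/(-58) = -1/58)
(-46271/6948 - 22936/42283)/d(-180, 310) = (-46271/6948 - 22936/42283)/(-1/58) = (-46271*1/6948 - 22936*1/42283)*(-58) = (-46271/6948 - 22936/42283)*(-58) = -2115836021/293782284*(-58) = 61359244609/146891142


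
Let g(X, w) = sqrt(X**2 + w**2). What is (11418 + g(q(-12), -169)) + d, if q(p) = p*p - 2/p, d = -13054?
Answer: -1636 + sqrt(1776421)/6 ≈ -1413.9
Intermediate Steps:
q(p) = p**2 - 2/p
(11418 + g(q(-12), -169)) + d = (11418 + sqrt(((-2 + (-12)**3)/(-12))**2 + (-169)**2)) - 13054 = (11418 + sqrt((-(-2 - 1728)/12)**2 + 28561)) - 13054 = (11418 + sqrt((-1/12*(-1730))**2 + 28561)) - 13054 = (11418 + sqrt((865/6)**2 + 28561)) - 13054 = (11418 + sqrt(748225/36 + 28561)) - 13054 = (11418 + sqrt(1776421/36)) - 13054 = (11418 + sqrt(1776421)/6) - 13054 = -1636 + sqrt(1776421)/6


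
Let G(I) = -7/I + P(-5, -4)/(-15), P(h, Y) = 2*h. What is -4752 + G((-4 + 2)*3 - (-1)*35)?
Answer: -413387/87 ≈ -4751.6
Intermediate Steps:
G(I) = 2/3 - 7/I (G(I) = -7/I + (2*(-5))/(-15) = -7/I - 10*(-1/15) = -7/I + 2/3 = 2/3 - 7/I)
-4752 + G((-4 + 2)*3 - (-1)*35) = -4752 + (2/3 - 7/((-4 + 2)*3 - (-1)*35)) = -4752 + (2/3 - 7/(-2*3 - 1*(-35))) = -4752 + (2/3 - 7/(-6 + 35)) = -4752 + (2/3 - 7/29) = -4752 + 37/87 = -413387/87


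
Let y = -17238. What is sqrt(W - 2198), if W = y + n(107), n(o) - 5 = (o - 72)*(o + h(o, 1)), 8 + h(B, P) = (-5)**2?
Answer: I*sqrt(15091) ≈ 122.85*I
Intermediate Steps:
h(B, P) = 17 (h(B, P) = -8 + (-5)**2 = -8 + 25 = 17)
n(o) = 5 + (-72 + o)*(17 + o) (n(o) = 5 + (o - 72)*(o + 17) = 5 + (-72 + o)*(17 + o))
W = -12893 (W = -17238 + (-1219 + 107**2 - 55*107) = -17238 + (-1219 + 11449 - 5885) = -17238 + 4345 = -12893)
sqrt(W - 2198) = sqrt(-12893 - 2198) = sqrt(-15091) = I*sqrt(15091)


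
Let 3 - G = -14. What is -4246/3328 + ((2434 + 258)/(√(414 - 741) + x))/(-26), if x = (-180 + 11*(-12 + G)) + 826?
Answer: (-2123*√327 + 1660511*I)/(1664*(√327 - 701*I)) ≈ -1.4234 + 0.0038076*I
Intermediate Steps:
G = 17 (G = 3 - 1*(-14) = 3 + 14 = 17)
x = 701 (x = (-180 + 11*(-12 + 17)) + 826 = (-180 + 11*5) + 826 = (-180 + 55) + 826 = -125 + 826 = 701)
-4246/3328 + ((2434 + 258)/(√(414 - 741) + x))/(-26) = -4246/3328 + ((2434 + 258)/(√(414 - 741) + 701))/(-26) = -4246*1/3328 + (2692/(√(-327) + 701))*(-1/26) = -2123/1664 + (2692/(I*√327 + 701))*(-1/26) = -2123/1664 + (2692/(701 + I*√327))*(-1/26) = -2123/1664 - 1346/(13*(701 + I*√327))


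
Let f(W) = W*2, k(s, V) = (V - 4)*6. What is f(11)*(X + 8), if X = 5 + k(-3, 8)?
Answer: 814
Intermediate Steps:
k(s, V) = -24 + 6*V (k(s, V) = (-4 + V)*6 = -24 + 6*V)
X = 29 (X = 5 + (-24 + 6*8) = 5 + (-24 + 48) = 5 + 24 = 29)
f(W) = 2*W
f(11)*(X + 8) = (2*11)*(29 + 8) = 22*37 = 814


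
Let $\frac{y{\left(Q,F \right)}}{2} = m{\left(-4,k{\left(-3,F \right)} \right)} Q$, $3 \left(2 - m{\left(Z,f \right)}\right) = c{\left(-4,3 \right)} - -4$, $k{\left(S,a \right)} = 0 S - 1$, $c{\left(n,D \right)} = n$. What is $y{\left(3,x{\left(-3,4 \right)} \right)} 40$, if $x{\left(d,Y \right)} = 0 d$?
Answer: $480$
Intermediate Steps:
$x{\left(d,Y \right)} = 0$
$k{\left(S,a \right)} = -1$ ($k{\left(S,a \right)} = 0 - 1 = -1$)
$m{\left(Z,f \right)} = 2$ ($m{\left(Z,f \right)} = 2 - \frac{-4 - -4}{3} = 2 - \frac{-4 + 4}{3} = 2 - 0 = 2 + 0 = 2$)
$y{\left(Q,F \right)} = 4 Q$ ($y{\left(Q,F \right)} = 2 \cdot 2 Q = 4 Q$)
$y{\left(3,x{\left(-3,4 \right)} \right)} 40 = 4 \cdot 3 \cdot 40 = 12 \cdot 40 = 480$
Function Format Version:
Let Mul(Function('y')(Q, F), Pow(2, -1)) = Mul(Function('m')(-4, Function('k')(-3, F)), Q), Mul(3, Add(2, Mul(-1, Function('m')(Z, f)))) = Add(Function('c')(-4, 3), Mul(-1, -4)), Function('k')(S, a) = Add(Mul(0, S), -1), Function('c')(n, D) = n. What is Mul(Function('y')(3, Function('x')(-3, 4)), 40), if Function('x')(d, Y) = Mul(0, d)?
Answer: 480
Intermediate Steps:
Function('x')(d, Y) = 0
Function('k')(S, a) = -1 (Function('k')(S, a) = Add(0, -1) = -1)
Function('m')(Z, f) = 2 (Function('m')(Z, f) = Add(2, Mul(Rational(-1, 3), Add(-4, Mul(-1, -4)))) = Add(2, Mul(Rational(-1, 3), Add(-4, 4))) = Add(2, Mul(Rational(-1, 3), 0)) = Add(2, 0) = 2)
Function('y')(Q, F) = Mul(4, Q) (Function('y')(Q, F) = Mul(2, Mul(2, Q)) = Mul(4, Q))
Mul(Function('y')(3, Function('x')(-3, 4)), 40) = Mul(Mul(4, 3), 40) = Mul(12, 40) = 480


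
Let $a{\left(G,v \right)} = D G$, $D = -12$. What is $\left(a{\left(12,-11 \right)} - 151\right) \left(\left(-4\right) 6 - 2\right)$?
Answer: $7670$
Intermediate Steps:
$a{\left(G,v \right)} = - 12 G$
$\left(a{\left(12,-11 \right)} - 151\right) \left(\left(-4\right) 6 - 2\right) = \left(\left(-12\right) 12 - 151\right) \left(\left(-4\right) 6 - 2\right) = \left(-144 - 151\right) \left(-24 - 2\right) = \left(-295\right) \left(-26\right) = 7670$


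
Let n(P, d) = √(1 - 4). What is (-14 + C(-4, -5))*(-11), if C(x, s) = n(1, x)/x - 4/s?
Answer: 726/5 + 11*I*√3/4 ≈ 145.2 + 4.7631*I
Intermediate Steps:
n(P, d) = I*√3 (n(P, d) = √(-3) = I*√3)
C(x, s) = -4/s + I*√3/x (C(x, s) = (I*√3)/x - 4/s = I*√3/x - 4/s = -4/s + I*√3/x)
(-14 + C(-4, -5))*(-11) = (-14 + (-4/(-5) + I*√3/(-4)))*(-11) = (-14 + (-4*(-⅕) + I*√3*(-¼)))*(-11) = (-14 + (⅘ - I*√3/4))*(-11) = (-66/5 - I*√3/4)*(-11) = 726/5 + 11*I*√3/4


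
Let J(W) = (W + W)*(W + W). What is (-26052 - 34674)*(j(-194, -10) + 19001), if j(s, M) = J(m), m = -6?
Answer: -1162599270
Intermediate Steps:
J(W) = 4*W² (J(W) = (2*W)*(2*W) = 4*W²)
j(s, M) = 144 (j(s, M) = 4*(-6)² = 4*36 = 144)
(-26052 - 34674)*(j(-194, -10) + 19001) = (-26052 - 34674)*(144 + 19001) = -60726*19145 = -1162599270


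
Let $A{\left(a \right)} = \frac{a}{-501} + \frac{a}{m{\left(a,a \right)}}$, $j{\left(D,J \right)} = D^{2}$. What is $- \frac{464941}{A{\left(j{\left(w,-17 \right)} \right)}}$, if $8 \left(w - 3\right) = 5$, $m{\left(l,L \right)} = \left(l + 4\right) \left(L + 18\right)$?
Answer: $\frac{32593385363363904}{112883225} \approx 2.8874 \cdot 10^{8}$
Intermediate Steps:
$m{\left(l,L \right)} = \left(4 + l\right) \left(18 + L\right)$
$w = \frac{29}{8}$ ($w = 3 + \frac{1}{8} \cdot 5 = 3 + \frac{5}{8} = \frac{29}{8} \approx 3.625$)
$A{\left(a \right)} = - \frac{a}{501} + \frac{a}{72 + a^{2} + 22 a}$ ($A{\left(a \right)} = \frac{a}{-501} + \frac{a}{72 + 4 a + 18 a + a a} = a \left(- \frac{1}{501}\right) + \frac{a}{72 + 4 a + 18 a + a^{2}} = - \frac{a}{501} + \frac{a}{72 + a^{2} + 22 a}$)
$- \frac{464941}{A{\left(j{\left(w,-17 \right)} \right)}} = - \frac{464941}{\frac{1}{501} \left(\frac{29}{8}\right)^{2} \frac{1}{72 + \left(\left(\frac{29}{8}\right)^{2}\right)^{2} + 22 \left(\frac{29}{8}\right)^{2}} \left(429 - \left(\left(\frac{29}{8}\right)^{2}\right)^{2} - 22 \left(\frac{29}{8}\right)^{2}\right)} = - \frac{464941}{\frac{1}{501} \cdot \frac{841}{64} \frac{1}{72 + \left(\frac{841}{64}\right)^{2} + 22 \cdot \frac{841}{64}} \left(429 - \left(\frac{841}{64}\right)^{2} - \frac{9251}{32}\right)} = - \frac{464941}{\frac{1}{501} \cdot \frac{841}{64} \frac{1}{72 + \frac{707281}{4096} + \frac{9251}{32}} \left(429 - \frac{707281}{4096} - \frac{9251}{32}\right)} = - \frac{464941}{\frac{1}{501} \cdot \frac{841}{64} \frac{1}{\frac{2186321}{4096}} \left(429 - \frac{707281}{4096} - \frac{9251}{32}\right)} = - \frac{464941}{\frac{1}{501} \cdot \frac{841}{64} \cdot \frac{4096}{2186321} \left(- \frac{134225}{4096}\right)} = - \frac{464941}{- \frac{112883225}{70102196544}} = \left(-464941\right) \left(- \frac{70102196544}{112883225}\right) = \frac{32593385363363904}{112883225}$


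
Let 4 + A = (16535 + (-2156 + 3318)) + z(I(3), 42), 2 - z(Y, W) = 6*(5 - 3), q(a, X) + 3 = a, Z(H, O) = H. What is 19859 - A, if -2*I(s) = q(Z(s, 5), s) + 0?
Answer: 2176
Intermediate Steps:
q(a, X) = -3 + a
I(s) = 3/2 - s/2 (I(s) = -((-3 + s) + 0)/2 = -(-3 + s)/2 = 3/2 - s/2)
z(Y, W) = -10 (z(Y, W) = 2 - 6*(5 - 3) = 2 - 6*2 = 2 - 1*12 = 2 - 12 = -10)
A = 17683 (A = -4 + ((16535 + (-2156 + 3318)) - 10) = -4 + ((16535 + 1162) - 10) = -4 + (17697 - 10) = -4 + 17687 = 17683)
19859 - A = 19859 - 1*17683 = 19859 - 17683 = 2176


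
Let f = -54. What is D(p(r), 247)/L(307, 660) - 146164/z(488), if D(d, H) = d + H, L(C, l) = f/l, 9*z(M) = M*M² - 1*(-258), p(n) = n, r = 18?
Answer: -1693832694392/522965385 ≈ -3238.9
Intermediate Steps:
z(M) = 86/3 + M³/9 (z(M) = (M*M² - 1*(-258))/9 = (M³ + 258)/9 = (258 + M³)/9 = 86/3 + M³/9)
L(C, l) = -54/l
D(d, H) = H + d
D(p(r), 247)/L(307, 660) - 146164/z(488) = (247 + 18)/((-54/660)) - 146164/(86/3 + (⅑)*488³) = 265/((-54*1/660)) - 146164/(86/3 + (⅑)*116214272) = 265/(-9/110) - 146164/(86/3 + 116214272/9) = 265*(-110/9) - 146164/116214530/9 = -29150/9 - 146164*9/116214530 = -29150/9 - 657738/58107265 = -1693832694392/522965385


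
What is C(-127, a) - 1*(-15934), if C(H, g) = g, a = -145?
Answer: 15789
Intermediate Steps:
C(-127, a) - 1*(-15934) = -145 - 1*(-15934) = -145 + 15934 = 15789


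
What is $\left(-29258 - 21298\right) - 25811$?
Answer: $-76367$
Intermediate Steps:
$\left(-29258 - 21298\right) - 25811 = -50556 - 25811 = -76367$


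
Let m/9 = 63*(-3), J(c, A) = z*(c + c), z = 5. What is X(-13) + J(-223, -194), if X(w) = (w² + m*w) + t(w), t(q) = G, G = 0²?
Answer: 20052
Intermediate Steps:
J(c, A) = 10*c (J(c, A) = 5*(c + c) = 5*(2*c) = 10*c)
G = 0
t(q) = 0
m = -1701 (m = 9*(63*(-3)) = 9*(-189) = -1701)
X(w) = w² - 1701*w (X(w) = (w² - 1701*w) + 0 = w² - 1701*w)
X(-13) + J(-223, -194) = -13*(-1701 - 13) + 10*(-223) = -13*(-1714) - 2230 = 22282 - 2230 = 20052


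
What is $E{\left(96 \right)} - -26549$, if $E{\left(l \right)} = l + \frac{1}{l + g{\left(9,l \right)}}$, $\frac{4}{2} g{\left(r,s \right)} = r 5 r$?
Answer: $\frac{15907067}{597} \approx 26645.0$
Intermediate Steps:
$g{\left(r,s \right)} = \frac{5 r^{2}}{2}$ ($g{\left(r,s \right)} = \frac{r 5 r}{2} = \frac{5 r r}{2} = \frac{5 r^{2}}{2}$)
$E{\left(l \right)} = l + \frac{1}{\frac{405}{2} + l}$ ($E{\left(l \right)} = l + \frac{1}{l + \frac{5 \cdot 9^{2}}{2}} = l + \frac{1}{l + \frac{5}{2} \cdot 81} = l + \frac{1}{l + \frac{405}{2}} = l + \frac{1}{\frac{405}{2} + l}$)
$E{\left(96 \right)} - -26549 = \frac{2 + 2 \cdot 96^{2} + 405 \cdot 96}{405 + 2 \cdot 96} - -26549 = \frac{2 + 2 \cdot 9216 + 38880}{405 + 192} + 26549 = \frac{2 + 18432 + 38880}{597} + 26549 = \frac{1}{597} \cdot 57314 + 26549 = \frac{57314}{597} + 26549 = \frac{15907067}{597}$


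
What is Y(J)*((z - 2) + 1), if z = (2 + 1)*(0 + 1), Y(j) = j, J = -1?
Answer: -2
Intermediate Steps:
z = 3 (z = 3*1 = 3)
Y(J)*((z - 2) + 1) = -((3 - 2) + 1) = -(1 + 1) = -1*2 = -2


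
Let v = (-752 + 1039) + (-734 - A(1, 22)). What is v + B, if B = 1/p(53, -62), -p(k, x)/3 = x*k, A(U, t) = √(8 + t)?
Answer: -4406525/9858 - √30 ≈ -452.48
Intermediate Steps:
p(k, x) = -3*k*x (p(k, x) = -3*x*k = -3*k*x)
B = 1/9858 (B = 1/(-3*53*(-62)) = 1/9858 ≈ 0.00010144)
v = -447 - √30 (v = (-752 + 1039) + (-734 - √(8 + 22)) = 287 + (-734 - √30) = -447 - √30 ≈ -452.48)
v + B = (-447 - √30) + 1/9858 = -4406525/9858 - √30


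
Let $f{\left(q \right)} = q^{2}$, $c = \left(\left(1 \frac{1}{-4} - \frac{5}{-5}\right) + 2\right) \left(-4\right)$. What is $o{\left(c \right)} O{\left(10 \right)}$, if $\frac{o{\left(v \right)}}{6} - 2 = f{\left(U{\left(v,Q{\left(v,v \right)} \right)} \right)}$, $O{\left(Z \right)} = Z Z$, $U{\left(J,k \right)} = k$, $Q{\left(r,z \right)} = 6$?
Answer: $22800$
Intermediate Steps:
$O{\left(Z \right)} = Z^{2}$
$c = -11$ ($c = \left(\left(1 \left(- \frac{1}{4}\right) - -1\right) + 2\right) \left(-4\right) = \left(\left(- \frac{1}{4} + 1\right) + 2\right) \left(-4\right) = \left(\frac{3}{4} + 2\right) \left(-4\right) = \frac{11}{4} \left(-4\right) = -11$)
$o{\left(v \right)} = 228$ ($o{\left(v \right)} = 12 + 6 \cdot 6^{2} = 12 + 6 \cdot 36 = 12 + 216 = 228$)
$o{\left(c \right)} O{\left(10 \right)} = 228 \cdot 10^{2} = 228 \cdot 100 = 22800$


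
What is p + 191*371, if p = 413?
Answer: 71274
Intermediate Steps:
p + 191*371 = 413 + 191*371 = 413 + 70861 = 71274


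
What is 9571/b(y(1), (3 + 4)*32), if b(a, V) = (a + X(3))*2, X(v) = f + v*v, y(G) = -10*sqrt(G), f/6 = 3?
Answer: 563/2 ≈ 281.50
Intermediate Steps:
f = 18 (f = 6*3 = 18)
X(v) = 18 + v**2 (X(v) = 18 + v*v = 18 + v**2)
b(a, V) = 54 + 2*a (b(a, V) = (a + (18 + 3**2))*2 = (a + (18 + 9))*2 = (a + 27)*2 = (27 + a)*2 = 54 + 2*a)
9571/b(y(1), (3 + 4)*32) = 9571/(54 + 2*(-10*sqrt(1))) = 9571/(54 + 2*(-10*1)) = 9571/(54 + 2*(-10)) = 9571/(54 - 20) = 9571/34 = 9571*(1/34) = 563/2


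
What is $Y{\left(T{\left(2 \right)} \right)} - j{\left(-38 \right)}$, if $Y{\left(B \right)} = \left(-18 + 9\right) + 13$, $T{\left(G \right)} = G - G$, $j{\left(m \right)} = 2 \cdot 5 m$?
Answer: $384$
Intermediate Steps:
$j{\left(m \right)} = 10 m$
$T{\left(G \right)} = 0$
$Y{\left(B \right)} = 4$ ($Y{\left(B \right)} = -9 + 13 = 4$)
$Y{\left(T{\left(2 \right)} \right)} - j{\left(-38 \right)} = 4 - 10 \left(-38\right) = 4 - -380 = 4 + 380 = 384$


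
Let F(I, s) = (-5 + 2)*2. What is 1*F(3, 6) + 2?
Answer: -4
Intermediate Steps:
F(I, s) = -6 (F(I, s) = -3*2 = -6)
1*F(3, 6) + 2 = 1*(-6) + 2 = -6 + 2 = -4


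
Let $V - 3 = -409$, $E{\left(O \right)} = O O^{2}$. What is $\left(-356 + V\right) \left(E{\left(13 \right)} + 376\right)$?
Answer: $-1960626$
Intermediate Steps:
$E{\left(O \right)} = O^{3}$
$V = -406$ ($V = 3 - 409 = -406$)
$\left(-356 + V\right) \left(E{\left(13 \right)} + 376\right) = \left(-356 - 406\right) \left(13^{3} + 376\right) = - 762 \left(2197 + 376\right) = \left(-762\right) 2573 = -1960626$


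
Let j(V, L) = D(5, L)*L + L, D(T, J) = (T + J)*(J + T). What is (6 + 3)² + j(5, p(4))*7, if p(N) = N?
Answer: 2377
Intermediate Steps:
D(T, J) = (J + T)² (D(T, J) = (J + T)*(J + T) = (J + T)²)
j(V, L) = L + L*(5 + L)² (j(V, L) = (L + 5)²*L + L = (5 + L)²*L + L = L*(5 + L)² + L = L + L*(5 + L)²)
(6 + 3)² + j(5, p(4))*7 = (6 + 3)² + (4*(1 + (5 + 4)²))*7 = 9² + (4*(1 + 9²))*7 = 81 + (4*(1 + 81))*7 = 81 + (4*82)*7 = 81 + 328*7 = 81 + 2296 = 2377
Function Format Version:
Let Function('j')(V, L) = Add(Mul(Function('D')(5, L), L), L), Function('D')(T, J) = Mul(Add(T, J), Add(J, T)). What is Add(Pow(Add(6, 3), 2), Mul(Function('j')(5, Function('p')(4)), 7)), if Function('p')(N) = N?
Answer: 2377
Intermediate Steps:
Function('D')(T, J) = Pow(Add(J, T), 2) (Function('D')(T, J) = Mul(Add(J, T), Add(J, T)) = Pow(Add(J, T), 2))
Function('j')(V, L) = Add(L, Mul(L, Pow(Add(5, L), 2))) (Function('j')(V, L) = Add(Mul(Pow(Add(L, 5), 2), L), L) = Add(Mul(Pow(Add(5, L), 2), L), L) = Add(Mul(L, Pow(Add(5, L), 2)), L) = Add(L, Mul(L, Pow(Add(5, L), 2))))
Add(Pow(Add(6, 3), 2), Mul(Function('j')(5, Function('p')(4)), 7)) = Add(Pow(Add(6, 3), 2), Mul(Mul(4, Add(1, Pow(Add(5, 4), 2))), 7)) = Add(Pow(9, 2), Mul(Mul(4, Add(1, Pow(9, 2))), 7)) = Add(81, Mul(Mul(4, Add(1, 81)), 7)) = Add(81, Mul(Mul(4, 82), 7)) = Add(81, Mul(328, 7)) = Add(81, 2296) = 2377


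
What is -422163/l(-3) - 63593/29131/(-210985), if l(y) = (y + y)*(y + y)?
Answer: -288299992415373/24584816140 ≈ -11727.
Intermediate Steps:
l(y) = 4*y² (l(y) = (2*y)*(2*y) = 4*y²)
-422163/l(-3) - 63593/29131/(-210985) = -422163/(4*(-3)²) - 63593/29131/(-210985) = -422163/(4*9) - 63593*1/29131*(-1/210985) = -422163/36 - 63593/29131*(-1/210985) = -422163*1/36 + 63593/6146204035 = -46907/4 + 63593/6146204035 = -288299992415373/24584816140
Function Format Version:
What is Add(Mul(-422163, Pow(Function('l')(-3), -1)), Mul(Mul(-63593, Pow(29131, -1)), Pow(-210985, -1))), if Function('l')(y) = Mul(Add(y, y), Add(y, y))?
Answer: Rational(-288299992415373, 24584816140) ≈ -11727.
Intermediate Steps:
Function('l')(y) = Mul(4, Pow(y, 2)) (Function('l')(y) = Mul(Mul(2, y), Mul(2, y)) = Mul(4, Pow(y, 2)))
Add(Mul(-422163, Pow(Function('l')(-3), -1)), Mul(Mul(-63593, Pow(29131, -1)), Pow(-210985, -1))) = Add(Mul(-422163, Pow(Mul(4, Pow(-3, 2)), -1)), Mul(Mul(-63593, Pow(29131, -1)), Pow(-210985, -1))) = Add(Mul(-422163, Pow(Mul(4, 9), -1)), Mul(Mul(-63593, Rational(1, 29131)), Rational(-1, 210985))) = Add(Mul(-422163, Pow(36, -1)), Mul(Rational(-63593, 29131), Rational(-1, 210985))) = Add(Mul(-422163, Rational(1, 36)), Rational(63593, 6146204035)) = Add(Rational(-46907, 4), Rational(63593, 6146204035)) = Rational(-288299992415373, 24584816140)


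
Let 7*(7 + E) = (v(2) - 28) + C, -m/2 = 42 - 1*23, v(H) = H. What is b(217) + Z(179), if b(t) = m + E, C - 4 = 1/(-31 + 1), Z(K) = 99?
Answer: 10679/210 ≈ 50.852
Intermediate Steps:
m = -38 (m = -2*(42 - 1*23) = -2*(42 - 23) = -2*19 = -38)
C = 119/30 (C = 4 + 1/(-31 + 1) = 4 + 1/(-30) = 4 - 1/30 = 119/30 ≈ 3.9667)
E = -2131/210 (E = -7 + ((2 - 28) + 119/30)/7 = -7 + (-26 + 119/30)/7 = -7 + (1/7)*(-661/30) = -7 - 661/210 = -2131/210 ≈ -10.148)
b(t) = -10111/210 (b(t) = -38 - 2131/210 = -10111/210)
b(217) + Z(179) = -10111/210 + 99 = 10679/210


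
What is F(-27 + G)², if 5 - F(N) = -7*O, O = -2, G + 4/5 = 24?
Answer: 81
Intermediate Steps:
G = 116/5 (G = -⅘ + 24 = 116/5 ≈ 23.200)
F(N) = -9 (F(N) = 5 - (-7)*(-2) = 5 - 1*14 = 5 - 14 = -9)
F(-27 + G)² = (-9)² = 81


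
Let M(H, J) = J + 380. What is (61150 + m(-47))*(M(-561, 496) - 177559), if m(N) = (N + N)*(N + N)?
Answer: -12365336438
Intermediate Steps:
m(N) = 4*N² (m(N) = (2*N)*(2*N) = 4*N²)
M(H, J) = 380 + J
(61150 + m(-47))*(M(-561, 496) - 177559) = (61150 + 4*(-47)²)*((380 + 496) - 177559) = (61150 + 4*2209)*(876 - 177559) = (61150 + 8836)*(-176683) = 69986*(-176683) = -12365336438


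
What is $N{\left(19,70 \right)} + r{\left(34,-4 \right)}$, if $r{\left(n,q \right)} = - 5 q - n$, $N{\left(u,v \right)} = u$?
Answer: $5$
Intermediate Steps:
$r{\left(n,q \right)} = - n - 5 q$
$N{\left(19,70 \right)} + r{\left(34,-4 \right)} = 19 - 14 = 5$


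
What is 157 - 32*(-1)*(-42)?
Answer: -1187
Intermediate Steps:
157 - 32*(-1)*(-42) = 157 + 32*(-42) = 157 - 1344 = -1187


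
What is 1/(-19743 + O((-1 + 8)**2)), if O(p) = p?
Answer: -1/19694 ≈ -5.0777e-5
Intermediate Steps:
1/(-19743 + O((-1 + 8)**2)) = 1/(-19743 + (-1 + 8)**2) = 1/(-19743 + 7**2) = 1/(-19743 + 49) = 1/(-19694) = -1/19694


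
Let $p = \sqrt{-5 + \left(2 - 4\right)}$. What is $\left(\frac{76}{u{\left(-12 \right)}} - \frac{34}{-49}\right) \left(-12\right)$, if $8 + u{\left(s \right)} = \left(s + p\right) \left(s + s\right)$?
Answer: $- \frac{51501}{4508} - \frac{171 i \sqrt{7}}{644} \approx -11.424 - 0.70252 i$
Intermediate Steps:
$p = i \sqrt{7}$ ($p = \sqrt{-5 + \left(2 - 4\right)} = \sqrt{-5 - 2} = \sqrt{-7} = i \sqrt{7} \approx 2.6458 i$)
$u{\left(s \right)} = -8 + 2 s \left(s + i \sqrt{7}\right)$ ($u{\left(s \right)} = -8 + \left(s + i \sqrt{7}\right) \left(s + s\right) = -8 + \left(s + i \sqrt{7}\right) 2 s = -8 + 2 s \left(s + i \sqrt{7}\right)$)
$\left(\frac{76}{u{\left(-12 \right)}} - \frac{34}{-49}\right) \left(-12\right) = \left(\frac{76}{-8 + 2 \left(-12\right)^{2} + 2 i \left(-12\right) \sqrt{7}} - \frac{34}{-49}\right) \left(-12\right) = \left(\frac{76}{-8 + 2 \cdot 144 - 24 i \sqrt{7}} - - \frac{34}{49}\right) \left(-12\right) = \left(\frac{76}{-8 + 288 - 24 i \sqrt{7}} + \frac{34}{49}\right) \left(-12\right) = \left(\frac{76}{280 - 24 i \sqrt{7}} + \frac{34}{49}\right) \left(-12\right) = \left(\frac{34}{49} + \frac{76}{280 - 24 i \sqrt{7}}\right) \left(-12\right) = - \frac{408}{49} - \frac{912}{280 - 24 i \sqrt{7}}$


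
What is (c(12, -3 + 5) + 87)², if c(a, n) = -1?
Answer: 7396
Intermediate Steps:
(c(12, -3 + 5) + 87)² = (-1 + 87)² = 86² = 7396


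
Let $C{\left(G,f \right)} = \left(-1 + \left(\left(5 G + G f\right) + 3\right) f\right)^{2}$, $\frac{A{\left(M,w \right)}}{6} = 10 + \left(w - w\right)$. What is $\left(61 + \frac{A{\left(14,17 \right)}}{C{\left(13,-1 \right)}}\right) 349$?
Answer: $\frac{16695811}{784} \approx 21296.0$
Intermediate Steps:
$A{\left(M,w \right)} = 60$ ($A{\left(M,w \right)} = 6 \left(10 + \left(w - w\right)\right) = 6 \left(10 + 0\right) = 6 \cdot 10 = 60$)
$C{\left(G,f \right)} = \left(-1 + f \left(3 + 5 G + G f\right)\right)^{2}$ ($C{\left(G,f \right)} = \left(-1 + \left(3 + 5 G + G f\right) f\right)^{2} = \left(-1 + f \left(3 + 5 G + G f\right)\right)^{2}$)
$\left(61 + \frac{A{\left(14,17 \right)}}{C{\left(13,-1 \right)}}\right) 349 = \left(61 + \frac{60}{\left(-1 + 3 \left(-1\right) + 13 \left(-1\right)^{2} + 5 \cdot 13 \left(-1\right)\right)^{2}}\right) 349 = \left(61 + \frac{60}{\left(-1 - 3 + 13 \cdot 1 - 65\right)^{2}}\right) 349 = \left(61 + \frac{60}{\left(-1 - 3 + 13 - 65\right)^{2}}\right) 349 = \left(61 + \frac{60}{\left(-56\right)^{2}}\right) 349 = \left(61 + \frac{60}{3136}\right) 349 = \left(61 + 60 \cdot \frac{1}{3136}\right) 349 = \left(61 + \frac{15}{784}\right) 349 = \frac{47839}{784} \cdot 349 = \frac{16695811}{784}$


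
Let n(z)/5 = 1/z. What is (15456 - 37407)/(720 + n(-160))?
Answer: -702432/23039 ≈ -30.489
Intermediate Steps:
n(z) = 5/z
(15456 - 37407)/(720 + n(-160)) = (15456 - 37407)/(720 + 5/(-160)) = -21951/(720 + 5*(-1/160)) = -21951/(720 - 1/32) = -21951/23039/32 = -21951*32/23039 = -702432/23039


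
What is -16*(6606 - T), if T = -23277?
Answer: -478128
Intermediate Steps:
-16*(6606 - T) = -16*(6606 - 1*(-23277)) = -16*(6606 + 23277) = -16*29883 = -478128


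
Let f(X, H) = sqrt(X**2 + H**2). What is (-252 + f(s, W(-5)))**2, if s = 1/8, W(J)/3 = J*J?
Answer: (2016 - sqrt(360001))**2/64 ≈ 31329.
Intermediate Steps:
W(J) = 3*J**2 (W(J) = 3*(J*J) = 3*J**2)
s = 1/8 ≈ 0.12500
f(X, H) = sqrt(H**2 + X**2)
(-252 + f(s, W(-5)))**2 = (-252 + sqrt((3*(-5)**2)**2 + (1/8)**2))**2 = (-252 + sqrt((3*25)**2 + 1/64))**2 = (-252 + sqrt(75**2 + 1/64))**2 = (-252 + sqrt(5625 + 1/64))**2 = (-252 + sqrt(360001/64))**2 = (-252 + sqrt(360001)/8)**2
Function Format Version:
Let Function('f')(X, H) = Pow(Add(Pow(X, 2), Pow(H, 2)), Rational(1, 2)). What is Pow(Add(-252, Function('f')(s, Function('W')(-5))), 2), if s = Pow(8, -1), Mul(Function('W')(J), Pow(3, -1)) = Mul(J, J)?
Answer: Mul(Rational(1, 64), Pow(Add(2016, Mul(-1, Pow(360001, Rational(1, 2)))), 2)) ≈ 31329.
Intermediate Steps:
Function('W')(J) = Mul(3, Pow(J, 2)) (Function('W')(J) = Mul(3, Mul(J, J)) = Mul(3, Pow(J, 2)))
s = Rational(1, 8) ≈ 0.12500
Function('f')(X, H) = Pow(Add(Pow(H, 2), Pow(X, 2)), Rational(1, 2))
Pow(Add(-252, Function('f')(s, Function('W')(-5))), 2) = Pow(Add(-252, Pow(Add(Pow(Mul(3, Pow(-5, 2)), 2), Pow(Rational(1, 8), 2)), Rational(1, 2))), 2) = Pow(Add(-252, Pow(Add(Pow(Mul(3, 25), 2), Rational(1, 64)), Rational(1, 2))), 2) = Pow(Add(-252, Pow(Add(Pow(75, 2), Rational(1, 64)), Rational(1, 2))), 2) = Pow(Add(-252, Pow(Add(5625, Rational(1, 64)), Rational(1, 2))), 2) = Pow(Add(-252, Pow(Rational(360001, 64), Rational(1, 2))), 2) = Pow(Add(-252, Mul(Rational(1, 8), Pow(360001, Rational(1, 2)))), 2)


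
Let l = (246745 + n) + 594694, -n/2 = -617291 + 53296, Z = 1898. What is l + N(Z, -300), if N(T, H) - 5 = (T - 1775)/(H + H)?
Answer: 393886759/200 ≈ 1.9694e+6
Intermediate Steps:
N(T, H) = 5 + (-1775 + T)/(2*H) (N(T, H) = 5 + (T - 1775)/(H + H) = 5 + (-1775 + T)/((2*H)) = 5 + (-1775 + T)*(1/(2*H)) = 5 + (-1775 + T)/(2*H))
n = 1127990 (n = -2*(-617291 + 53296) = -2*(-563995) = 1127990)
l = 1969429 (l = (246745 + 1127990) + 594694 = 1374735 + 594694 = 1969429)
l + N(Z, -300) = 1969429 + (1/2)*(-1775 + 1898 + 10*(-300))/(-300) = 1969429 + (1/2)*(-1/300)*(-1775 + 1898 - 3000) = 1969429 + (1/2)*(-1/300)*(-2877) = 1969429 + 959/200 = 393886759/200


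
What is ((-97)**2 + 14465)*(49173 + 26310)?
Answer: 1802081142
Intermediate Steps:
((-97)**2 + 14465)*(49173 + 26310) = (9409 + 14465)*75483 = 23874*75483 = 1802081142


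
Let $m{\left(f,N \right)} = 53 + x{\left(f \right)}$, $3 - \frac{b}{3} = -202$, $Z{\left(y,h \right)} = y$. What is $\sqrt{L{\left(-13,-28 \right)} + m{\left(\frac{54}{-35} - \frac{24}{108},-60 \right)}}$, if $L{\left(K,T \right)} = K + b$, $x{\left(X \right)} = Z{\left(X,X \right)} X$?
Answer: $\frac{\sqrt{65301511}}{315} \approx 25.654$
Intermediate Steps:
$b = 615$ ($b = 9 - -606 = 9 + 606 = 615$)
$x{\left(X \right)} = X^{2}$ ($x{\left(X \right)} = X X = X^{2}$)
$L{\left(K,T \right)} = 615 + K$ ($L{\left(K,T \right)} = K + 615 = 615 + K$)
$m{\left(f,N \right)} = 53 + f^{2}$
$\sqrt{L{\left(-13,-28 \right)} + m{\left(\frac{54}{-35} - \frac{24}{108},-60 \right)}} = \sqrt{\left(615 - 13\right) + \left(53 + \left(\frac{54}{-35} - \frac{24}{108}\right)^{2}\right)} = \sqrt{602 + \left(53 + \left(54 \left(- \frac{1}{35}\right) - \frac{2}{9}\right)^{2}\right)} = \sqrt{602 + \left(53 + \left(- \frac{54}{35} - \frac{2}{9}\right)^{2}\right)} = \sqrt{602 + \left(53 + \left(- \frac{556}{315}\right)^{2}\right)} = \sqrt{602 + \left(53 + \frac{309136}{99225}\right)} = \sqrt{602 + \frac{5568061}{99225}} = \sqrt{\frac{65301511}{99225}} = \frac{\sqrt{65301511}}{315}$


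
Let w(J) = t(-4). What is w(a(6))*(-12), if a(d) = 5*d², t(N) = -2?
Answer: 24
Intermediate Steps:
w(J) = -2
w(a(6))*(-12) = -2*(-12) = 24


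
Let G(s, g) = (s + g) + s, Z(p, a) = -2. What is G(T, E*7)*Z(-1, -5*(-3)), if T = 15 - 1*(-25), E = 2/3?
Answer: -508/3 ≈ -169.33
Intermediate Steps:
E = 2/3 (E = 2*(1/3) = 2/3 ≈ 0.66667)
T = 40 (T = 15 + 25 = 40)
G(s, g) = g + 2*s (G(s, g) = (g + s) + s = g + 2*s)
G(T, E*7)*Z(-1, -5*(-3)) = ((2/3)*7 + 2*40)*(-2) = (14/3 + 80)*(-2) = (254/3)*(-2) = -508/3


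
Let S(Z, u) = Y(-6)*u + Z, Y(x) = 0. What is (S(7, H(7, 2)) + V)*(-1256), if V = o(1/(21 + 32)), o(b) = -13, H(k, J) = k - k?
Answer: 7536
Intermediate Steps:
H(k, J) = 0
S(Z, u) = Z (S(Z, u) = 0*u + Z = 0 + Z = Z)
V = -13
(S(7, H(7, 2)) + V)*(-1256) = (7 - 13)*(-1256) = -6*(-1256) = 7536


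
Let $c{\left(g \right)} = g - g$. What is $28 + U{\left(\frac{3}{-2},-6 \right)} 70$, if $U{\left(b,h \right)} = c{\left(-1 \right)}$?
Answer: $28$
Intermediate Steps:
$c{\left(g \right)} = 0$
$U{\left(b,h \right)} = 0$
$28 + U{\left(\frac{3}{-2},-6 \right)} 70 = 28 + 0 \cdot 70 = 28 + 0 = 28$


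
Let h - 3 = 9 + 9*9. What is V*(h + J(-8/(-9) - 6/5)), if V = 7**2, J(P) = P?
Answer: 204379/45 ≈ 4541.8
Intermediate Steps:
V = 49
h = 93 (h = 3 + (9 + 9*9) = 3 + (9 + 81) = 3 + 90 = 93)
V*(h + J(-8/(-9) - 6/5)) = 49*(93 + (-8/(-9) - 6/5)) = 49*(93 + (-8*(-1/9) - 6*1/5)) = 49*(93 + (8/9 - 6/5)) = 49*(93 - 14/45) = 49*(4171/45) = 204379/45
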